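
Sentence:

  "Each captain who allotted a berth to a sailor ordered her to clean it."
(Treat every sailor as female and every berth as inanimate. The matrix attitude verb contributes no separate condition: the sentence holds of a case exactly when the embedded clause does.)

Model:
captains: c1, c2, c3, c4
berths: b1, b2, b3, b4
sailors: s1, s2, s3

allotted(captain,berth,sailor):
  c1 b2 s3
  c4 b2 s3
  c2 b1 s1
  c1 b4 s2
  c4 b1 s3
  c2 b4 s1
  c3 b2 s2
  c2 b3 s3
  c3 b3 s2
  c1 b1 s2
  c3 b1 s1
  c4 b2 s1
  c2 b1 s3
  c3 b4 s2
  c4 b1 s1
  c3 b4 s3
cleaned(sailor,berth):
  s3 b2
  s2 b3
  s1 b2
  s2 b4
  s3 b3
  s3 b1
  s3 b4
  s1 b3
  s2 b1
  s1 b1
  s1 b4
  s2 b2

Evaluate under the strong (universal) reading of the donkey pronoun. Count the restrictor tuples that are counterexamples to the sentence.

0

"her" takes "a sailor" as antecedent and "it" takes "a berth"; both are donkey pronouns co-varying with the restrictor.
Strong reading: for every (c,b,s) with allotted(c,b,s), cleaned(s,b).
Restrictor triples: (c1,b1,s2)→cleaned(s2,b1) ✓  (c1,b2,s3)→cleaned(s3,b2) ✓  (c1,b4,s2)→cleaned(s2,b4) ✓  (c2,b1,s1)→cleaned(s1,b1) ✓  (c2,b1,s3)→cleaned(s3,b1) ✓  (c2,b3,s3)→cleaned(s3,b3) ✓  (c2,b4,s1)→cleaned(s1,b4) ✓  (c3,b1,s1)→cleaned(s1,b1) ✓  (c3,b2,s2)→cleaned(s2,b2) ✓  (c3,b3,s2)→cleaned(s2,b3) ✓  (c3,b4,s2)→cleaned(s2,b4) ✓  (c3,b4,s3)→cleaned(s3,b4) ✓  (c4,b1,s1)→cleaned(s1,b1) ✓  (c4,b1,s3)→cleaned(s3,b1) ✓  (c4,b2,s1)→cleaned(s1,b2) ✓  (c4,b2,s3)→cleaned(s3,b2) ✓
Counterexamples (restrictor triples failing the scope): 0.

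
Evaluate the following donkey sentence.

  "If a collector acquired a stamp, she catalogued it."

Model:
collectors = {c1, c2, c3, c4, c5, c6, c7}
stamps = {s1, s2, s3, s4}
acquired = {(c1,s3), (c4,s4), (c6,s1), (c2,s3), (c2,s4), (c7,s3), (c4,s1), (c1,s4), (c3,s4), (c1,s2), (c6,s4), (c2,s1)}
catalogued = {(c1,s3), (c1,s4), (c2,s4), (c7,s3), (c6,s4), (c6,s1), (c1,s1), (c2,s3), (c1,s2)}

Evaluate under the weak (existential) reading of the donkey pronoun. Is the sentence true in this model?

False

"it" takes "a stamp" as antecedent — a donkey pronoun bound across the clause boundary.
Weak reading: every collector c with some acquired-stamp has at least one acquired-stamp s such that catalogued(c,s).
Per collector: c1:✓  c2:✓  c3:✗  c4:✗  c6:✓  c7:✓
c3 has no witness among its acquired-stamps.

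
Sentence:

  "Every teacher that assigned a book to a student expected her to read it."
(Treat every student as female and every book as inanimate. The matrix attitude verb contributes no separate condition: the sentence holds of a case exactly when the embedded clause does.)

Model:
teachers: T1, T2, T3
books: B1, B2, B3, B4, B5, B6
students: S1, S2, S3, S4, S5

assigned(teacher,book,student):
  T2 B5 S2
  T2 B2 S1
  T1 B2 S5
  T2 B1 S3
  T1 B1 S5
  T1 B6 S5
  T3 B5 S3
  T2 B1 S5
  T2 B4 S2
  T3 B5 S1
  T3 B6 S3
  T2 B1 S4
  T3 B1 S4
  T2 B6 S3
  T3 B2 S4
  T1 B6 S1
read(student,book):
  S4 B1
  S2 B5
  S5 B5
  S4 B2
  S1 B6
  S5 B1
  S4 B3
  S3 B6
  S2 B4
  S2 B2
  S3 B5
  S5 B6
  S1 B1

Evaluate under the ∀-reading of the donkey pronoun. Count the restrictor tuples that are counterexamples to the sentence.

"her" takes "a student" as antecedent and "it" takes "a book"; both are donkey pronouns co-varying with the restrictor.
Strong reading: for every (t,b,s) with assigned(t,b,s), read(s,b).
Restrictor triples: (T1,B1,S5)→read(S5,B1) ✓  (T1,B2,S5)→read(S5,B2) ✗  (T1,B6,S1)→read(S1,B6) ✓  (T1,B6,S5)→read(S5,B6) ✓  (T2,B1,S3)→read(S3,B1) ✗  (T2,B1,S4)→read(S4,B1) ✓  (T2,B1,S5)→read(S5,B1) ✓  (T2,B2,S1)→read(S1,B2) ✗  (T2,B4,S2)→read(S2,B4) ✓  (T2,B5,S2)→read(S2,B5) ✓  (T2,B6,S3)→read(S3,B6) ✓  (T3,B1,S4)→read(S4,B1) ✓  (T3,B2,S4)→read(S4,B2) ✓  (T3,B5,S1)→read(S1,B5) ✗  (T3,B5,S3)→read(S3,B5) ✓  (T3,B6,S3)→read(S3,B6) ✓
Counterexamples (restrictor triples failing the scope): 4.

4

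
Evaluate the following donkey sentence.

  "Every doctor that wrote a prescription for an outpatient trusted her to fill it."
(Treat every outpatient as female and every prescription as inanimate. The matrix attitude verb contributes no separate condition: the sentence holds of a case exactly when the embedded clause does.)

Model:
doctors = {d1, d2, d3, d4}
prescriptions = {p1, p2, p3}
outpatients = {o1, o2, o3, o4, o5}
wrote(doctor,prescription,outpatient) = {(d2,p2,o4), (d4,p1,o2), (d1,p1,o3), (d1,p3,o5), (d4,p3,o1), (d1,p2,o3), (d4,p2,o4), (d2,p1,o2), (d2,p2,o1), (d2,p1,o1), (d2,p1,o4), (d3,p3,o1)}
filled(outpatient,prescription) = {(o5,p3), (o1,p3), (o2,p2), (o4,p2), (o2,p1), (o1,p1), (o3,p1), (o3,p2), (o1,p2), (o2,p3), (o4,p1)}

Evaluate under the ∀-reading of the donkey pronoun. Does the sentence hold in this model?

True

"her" takes "an outpatient" as antecedent and "it" takes "a prescription"; both are donkey pronouns co-varying with the restrictor.
Strong reading: for every (d,p,o) with wrote(d,p,o), filled(o,p).
Restrictor triples: (d1,p1,o3)→filled(o3,p1) ✓  (d1,p2,o3)→filled(o3,p2) ✓  (d1,p3,o5)→filled(o5,p3) ✓  (d2,p1,o1)→filled(o1,p1) ✓  (d2,p1,o2)→filled(o2,p1) ✓  (d2,p1,o4)→filled(o4,p1) ✓  (d2,p2,o1)→filled(o1,p2) ✓  (d2,p2,o4)→filled(o4,p2) ✓  (d3,p3,o1)→filled(o1,p3) ✓  (d4,p1,o2)→filled(o2,p1) ✓  (d4,p2,o4)→filled(o4,p2) ✓  (d4,p3,o1)→filled(o1,p3) ✓
Every restrictor triple satisfies the scope.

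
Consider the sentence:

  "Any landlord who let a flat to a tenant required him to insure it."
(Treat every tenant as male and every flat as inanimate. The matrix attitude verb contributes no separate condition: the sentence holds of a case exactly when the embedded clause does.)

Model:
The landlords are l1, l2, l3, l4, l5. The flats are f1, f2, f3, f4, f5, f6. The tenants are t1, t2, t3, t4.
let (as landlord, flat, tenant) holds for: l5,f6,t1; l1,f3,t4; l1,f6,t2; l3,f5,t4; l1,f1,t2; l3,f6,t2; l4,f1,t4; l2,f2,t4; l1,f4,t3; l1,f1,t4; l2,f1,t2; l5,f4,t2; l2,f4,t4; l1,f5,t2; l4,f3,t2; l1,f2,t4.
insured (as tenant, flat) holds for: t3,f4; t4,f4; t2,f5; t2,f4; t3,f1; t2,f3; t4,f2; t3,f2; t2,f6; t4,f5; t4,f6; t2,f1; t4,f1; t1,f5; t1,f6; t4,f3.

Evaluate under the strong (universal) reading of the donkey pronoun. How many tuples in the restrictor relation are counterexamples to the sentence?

"him" takes "a tenant" as antecedent and "it" takes "a flat"; both are donkey pronouns co-varying with the restrictor.
Strong reading: for every (l,f,t) with let(l,f,t), insured(t,f).
Restrictor triples: (l1,f1,t2)→insured(t2,f1) ✓  (l1,f1,t4)→insured(t4,f1) ✓  (l1,f2,t4)→insured(t4,f2) ✓  (l1,f3,t4)→insured(t4,f3) ✓  (l1,f4,t3)→insured(t3,f4) ✓  (l1,f5,t2)→insured(t2,f5) ✓  (l1,f6,t2)→insured(t2,f6) ✓  (l2,f1,t2)→insured(t2,f1) ✓  (l2,f2,t4)→insured(t4,f2) ✓  (l2,f4,t4)→insured(t4,f4) ✓  (l3,f5,t4)→insured(t4,f5) ✓  (l3,f6,t2)→insured(t2,f6) ✓  (l4,f1,t4)→insured(t4,f1) ✓  (l4,f3,t2)→insured(t2,f3) ✓  (l5,f4,t2)→insured(t2,f4) ✓  (l5,f6,t1)→insured(t1,f6) ✓
Counterexamples (restrictor triples failing the scope): 0.

0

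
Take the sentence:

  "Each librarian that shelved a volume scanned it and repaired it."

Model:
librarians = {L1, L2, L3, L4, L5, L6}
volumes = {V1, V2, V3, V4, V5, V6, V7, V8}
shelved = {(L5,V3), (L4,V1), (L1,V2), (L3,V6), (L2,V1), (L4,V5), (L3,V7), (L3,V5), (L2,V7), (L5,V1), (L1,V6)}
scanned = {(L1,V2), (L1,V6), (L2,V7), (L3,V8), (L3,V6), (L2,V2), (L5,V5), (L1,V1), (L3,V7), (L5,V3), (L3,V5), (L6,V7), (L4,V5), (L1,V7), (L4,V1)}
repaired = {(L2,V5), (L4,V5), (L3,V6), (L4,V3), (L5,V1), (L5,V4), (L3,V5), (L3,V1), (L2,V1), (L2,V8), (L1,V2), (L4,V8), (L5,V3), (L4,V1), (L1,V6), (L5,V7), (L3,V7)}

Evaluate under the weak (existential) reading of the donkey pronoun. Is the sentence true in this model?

False

"it" takes "a volume" as antecedent — a donkey pronoun bound across the clause boundary.
Weak reading: every librarian l with some shelved-volume has at least one shelved-volume v such that scanned(l,v) ∧ repaired(l,v).
Per librarian: L1:✓  L2:✗  L3:✓  L4:✓  L5:✓
L2 has no witness among its shelved-volumes.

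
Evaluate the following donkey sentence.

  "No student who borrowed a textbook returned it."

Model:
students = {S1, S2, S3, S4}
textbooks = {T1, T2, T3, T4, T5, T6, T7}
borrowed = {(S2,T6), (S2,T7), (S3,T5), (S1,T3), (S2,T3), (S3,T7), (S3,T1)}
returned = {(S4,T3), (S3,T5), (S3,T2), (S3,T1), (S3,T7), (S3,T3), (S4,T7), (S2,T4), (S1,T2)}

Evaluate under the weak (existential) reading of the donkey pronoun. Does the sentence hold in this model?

"it" takes "a textbook" as antecedent — a donkey pronoun bound across the clause boundary.
Truth condition: for no (s,t) with borrowed(s,t) does returned(s,t) hold.
Restrictor pairs — does the scope hold? (S1,T3):fails  (S2,T3):fails  (S2,T6):fails  (S2,T7):fails  (S3,T1):holds  (S3,T5):holds  (S3,T7):holds
Scope holds for 3 pair(s), so the sentence is false.

False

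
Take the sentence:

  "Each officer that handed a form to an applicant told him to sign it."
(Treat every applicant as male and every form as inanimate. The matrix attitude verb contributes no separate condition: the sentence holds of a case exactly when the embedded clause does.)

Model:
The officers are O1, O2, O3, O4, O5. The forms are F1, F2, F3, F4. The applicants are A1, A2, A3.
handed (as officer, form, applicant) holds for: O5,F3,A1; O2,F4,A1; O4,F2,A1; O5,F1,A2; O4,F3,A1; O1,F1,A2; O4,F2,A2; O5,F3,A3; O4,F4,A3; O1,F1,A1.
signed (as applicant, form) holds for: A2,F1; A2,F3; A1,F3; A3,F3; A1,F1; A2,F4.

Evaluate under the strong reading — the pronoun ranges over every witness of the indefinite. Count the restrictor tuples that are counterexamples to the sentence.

4

"him" takes "an applicant" as antecedent and "it" takes "a form"; both are donkey pronouns co-varying with the restrictor.
Strong reading: for every (o,f,a) with handed(o,f,a), signed(a,f).
Restrictor triples: (O1,F1,A1)→signed(A1,F1) ✓  (O1,F1,A2)→signed(A2,F1) ✓  (O2,F4,A1)→signed(A1,F4) ✗  (O4,F2,A1)→signed(A1,F2) ✗  (O4,F2,A2)→signed(A2,F2) ✗  (O4,F3,A1)→signed(A1,F3) ✓  (O4,F4,A3)→signed(A3,F4) ✗  (O5,F1,A2)→signed(A2,F1) ✓  (O5,F3,A1)→signed(A1,F3) ✓  (O5,F3,A3)→signed(A3,F3) ✓
Counterexamples (restrictor triples failing the scope): 4.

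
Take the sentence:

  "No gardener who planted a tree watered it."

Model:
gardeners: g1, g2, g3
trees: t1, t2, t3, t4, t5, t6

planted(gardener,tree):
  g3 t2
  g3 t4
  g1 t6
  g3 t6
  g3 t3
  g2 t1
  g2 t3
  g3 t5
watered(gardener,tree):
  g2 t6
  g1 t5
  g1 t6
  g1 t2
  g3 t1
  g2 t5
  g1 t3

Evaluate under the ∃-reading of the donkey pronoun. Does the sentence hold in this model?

False

"it" takes "a tree" as antecedent — a donkey pronoun bound across the clause boundary.
Truth condition: for no (g,t) with planted(g,t) does watered(g,t) hold.
Restrictor pairs — does the scope hold? (g1,t6):holds  (g2,t1):fails  (g2,t3):fails  (g3,t2):fails  (g3,t3):fails  (g3,t4):fails  (g3,t5):fails  (g3,t6):fails
Scope holds for 1 pair(s), so the sentence is false.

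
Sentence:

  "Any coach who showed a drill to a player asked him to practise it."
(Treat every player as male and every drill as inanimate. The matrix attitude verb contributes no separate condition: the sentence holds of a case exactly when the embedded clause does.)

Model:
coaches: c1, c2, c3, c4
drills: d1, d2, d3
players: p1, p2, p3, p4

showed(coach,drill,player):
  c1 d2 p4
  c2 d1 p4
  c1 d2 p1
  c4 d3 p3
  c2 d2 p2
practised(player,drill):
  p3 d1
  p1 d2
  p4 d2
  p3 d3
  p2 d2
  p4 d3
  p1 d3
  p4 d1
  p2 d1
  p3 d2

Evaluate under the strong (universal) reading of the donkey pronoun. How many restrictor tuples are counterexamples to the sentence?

0

"him" takes "a player" as antecedent and "it" takes "a drill"; both are donkey pronouns co-varying with the restrictor.
Strong reading: for every (c,d,p) with showed(c,d,p), practised(p,d).
Restrictor triples: (c1,d2,p1)→practised(p1,d2) ✓  (c1,d2,p4)→practised(p4,d2) ✓  (c2,d1,p4)→practised(p4,d1) ✓  (c2,d2,p2)→practised(p2,d2) ✓  (c4,d3,p3)→practised(p3,d3) ✓
Counterexamples (restrictor triples failing the scope): 0.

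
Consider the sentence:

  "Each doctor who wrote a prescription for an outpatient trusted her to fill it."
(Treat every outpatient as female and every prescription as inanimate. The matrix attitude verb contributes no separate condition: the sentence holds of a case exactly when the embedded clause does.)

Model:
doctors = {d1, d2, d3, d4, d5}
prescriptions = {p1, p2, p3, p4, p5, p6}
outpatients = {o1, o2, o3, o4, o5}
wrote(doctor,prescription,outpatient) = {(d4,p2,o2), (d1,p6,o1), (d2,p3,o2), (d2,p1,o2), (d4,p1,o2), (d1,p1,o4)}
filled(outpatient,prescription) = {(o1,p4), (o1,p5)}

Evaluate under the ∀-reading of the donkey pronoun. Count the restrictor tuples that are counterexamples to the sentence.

"her" takes "an outpatient" as antecedent and "it" takes "a prescription"; both are donkey pronouns co-varying with the restrictor.
Strong reading: for every (d,p,o) with wrote(d,p,o), filled(o,p).
Restrictor triples: (d1,p1,o4)→filled(o4,p1) ✗  (d1,p6,o1)→filled(o1,p6) ✗  (d2,p1,o2)→filled(o2,p1) ✗  (d2,p3,o2)→filled(o2,p3) ✗  (d4,p1,o2)→filled(o2,p1) ✗  (d4,p2,o2)→filled(o2,p2) ✗
Counterexamples (restrictor triples failing the scope): 6.

6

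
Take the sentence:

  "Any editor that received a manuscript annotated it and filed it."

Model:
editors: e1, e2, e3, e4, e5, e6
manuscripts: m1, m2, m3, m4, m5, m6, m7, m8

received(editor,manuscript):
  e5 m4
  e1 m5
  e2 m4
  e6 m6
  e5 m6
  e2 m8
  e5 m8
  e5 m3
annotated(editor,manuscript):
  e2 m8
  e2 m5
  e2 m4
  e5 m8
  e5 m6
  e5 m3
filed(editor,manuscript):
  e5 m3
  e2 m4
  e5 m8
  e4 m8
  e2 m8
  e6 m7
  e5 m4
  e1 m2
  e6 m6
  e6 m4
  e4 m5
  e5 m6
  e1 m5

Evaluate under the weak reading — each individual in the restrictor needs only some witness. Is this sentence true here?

"it" takes "a manuscript" as antecedent — a donkey pronoun bound across the clause boundary.
Weak reading: every editor e with some received-manuscript has at least one received-manuscript m such that annotated(e,m) ∧ filed(e,m).
Per editor: e1:✗  e2:✓  e5:✓  e6:✗
e1 has no witness among its received-manuscripts.

False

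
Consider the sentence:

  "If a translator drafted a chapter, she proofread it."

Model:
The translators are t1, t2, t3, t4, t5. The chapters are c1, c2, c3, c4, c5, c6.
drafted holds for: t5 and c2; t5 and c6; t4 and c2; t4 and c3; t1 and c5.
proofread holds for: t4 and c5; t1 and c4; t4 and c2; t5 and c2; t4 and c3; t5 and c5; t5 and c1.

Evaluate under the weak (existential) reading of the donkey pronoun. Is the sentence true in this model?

False

"it" takes "a chapter" as antecedent — a donkey pronoun bound across the clause boundary.
Weak reading: every translator t with some drafted-chapter has at least one drafted-chapter c such that proofread(t,c).
Per translator: t1:✗  t4:✓  t5:✓
t1 has no witness among its drafted-chapters.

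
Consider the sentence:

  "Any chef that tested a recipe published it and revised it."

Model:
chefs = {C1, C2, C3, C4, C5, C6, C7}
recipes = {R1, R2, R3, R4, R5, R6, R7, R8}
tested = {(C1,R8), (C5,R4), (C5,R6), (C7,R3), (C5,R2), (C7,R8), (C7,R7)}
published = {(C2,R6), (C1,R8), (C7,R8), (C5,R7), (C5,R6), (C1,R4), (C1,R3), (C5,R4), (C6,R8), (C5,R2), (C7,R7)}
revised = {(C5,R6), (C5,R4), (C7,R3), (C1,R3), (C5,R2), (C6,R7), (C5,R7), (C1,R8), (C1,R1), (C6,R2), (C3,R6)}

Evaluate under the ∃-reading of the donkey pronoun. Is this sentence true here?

"it" takes "a recipe" as antecedent — a donkey pronoun bound across the clause boundary.
Weak reading: every chef c with some tested-recipe has at least one tested-recipe r such that published(c,r) ∧ revised(c,r).
Per chef: C1:✓  C5:✓  C7:✗
C7 has no witness among its tested-recipes.

False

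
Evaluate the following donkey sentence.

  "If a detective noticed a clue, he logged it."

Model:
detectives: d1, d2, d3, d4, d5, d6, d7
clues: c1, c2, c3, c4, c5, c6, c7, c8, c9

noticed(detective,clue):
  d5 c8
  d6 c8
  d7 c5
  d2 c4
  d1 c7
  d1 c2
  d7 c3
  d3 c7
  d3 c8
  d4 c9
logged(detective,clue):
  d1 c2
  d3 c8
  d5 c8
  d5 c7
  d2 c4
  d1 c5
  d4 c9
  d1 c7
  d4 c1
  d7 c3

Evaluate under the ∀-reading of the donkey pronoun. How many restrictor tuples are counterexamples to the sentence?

3

"it" takes "a clue" as antecedent — a donkey pronoun bound across the clause boundary.
Strong reading: for every (d,c) with noticed(d,c), logged(d,c).
Restrictor pairs: (d1,c2) ✓  (d1,c7) ✓  (d2,c4) ✓  (d3,c7) ✗  (d3,c8) ✓  (d4,c9) ✓  (d5,c8) ✓  (d6,c8) ✗  (d7,c3) ✓  (d7,c5) ✗
Counterexamples (restrictor pairs failing the scope): 3.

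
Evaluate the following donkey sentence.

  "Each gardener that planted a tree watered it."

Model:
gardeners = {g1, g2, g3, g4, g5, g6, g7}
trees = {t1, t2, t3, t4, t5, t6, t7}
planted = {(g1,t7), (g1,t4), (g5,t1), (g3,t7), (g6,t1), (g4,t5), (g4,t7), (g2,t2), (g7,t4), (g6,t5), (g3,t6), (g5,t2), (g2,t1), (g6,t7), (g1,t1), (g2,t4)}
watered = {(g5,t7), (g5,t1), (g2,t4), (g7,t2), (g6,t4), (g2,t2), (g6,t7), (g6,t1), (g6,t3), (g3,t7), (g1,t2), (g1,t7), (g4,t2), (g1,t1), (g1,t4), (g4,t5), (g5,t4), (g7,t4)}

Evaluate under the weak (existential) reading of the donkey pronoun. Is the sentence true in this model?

True

"it" takes "a tree" as antecedent — a donkey pronoun bound across the clause boundary.
Weak reading: every gardener g with some planted-tree has at least one planted-tree t such that watered(g,t).
Per gardener: g1:✓  g2:✓  g3:✓  g4:✓  g5:✓  g6:✓  g7:✓
Every gardener in the restrictor has a witness.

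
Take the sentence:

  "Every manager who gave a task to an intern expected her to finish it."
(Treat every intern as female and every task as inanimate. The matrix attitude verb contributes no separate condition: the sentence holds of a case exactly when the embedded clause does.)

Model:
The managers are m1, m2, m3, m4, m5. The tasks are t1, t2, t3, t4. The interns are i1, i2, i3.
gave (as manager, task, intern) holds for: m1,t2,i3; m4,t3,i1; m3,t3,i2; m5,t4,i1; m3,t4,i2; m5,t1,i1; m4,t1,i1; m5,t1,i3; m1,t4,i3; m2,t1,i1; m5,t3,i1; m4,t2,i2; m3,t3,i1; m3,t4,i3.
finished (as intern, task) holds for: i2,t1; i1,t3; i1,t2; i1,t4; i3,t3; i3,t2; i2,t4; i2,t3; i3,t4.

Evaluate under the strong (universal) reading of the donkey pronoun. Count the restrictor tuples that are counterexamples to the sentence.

"her" takes "an intern" as antecedent and "it" takes "a task"; both are donkey pronouns co-varying with the restrictor.
Strong reading: for every (m,t,i) with gave(m,t,i), finished(i,t).
Restrictor triples: (m1,t2,i3)→finished(i3,t2) ✓  (m1,t4,i3)→finished(i3,t4) ✓  (m2,t1,i1)→finished(i1,t1) ✗  (m3,t3,i1)→finished(i1,t3) ✓  (m3,t3,i2)→finished(i2,t3) ✓  (m3,t4,i2)→finished(i2,t4) ✓  (m3,t4,i3)→finished(i3,t4) ✓  (m4,t1,i1)→finished(i1,t1) ✗  (m4,t2,i2)→finished(i2,t2) ✗  (m4,t3,i1)→finished(i1,t3) ✓  (m5,t1,i1)→finished(i1,t1) ✗  (m5,t1,i3)→finished(i3,t1) ✗  (m5,t3,i1)→finished(i1,t3) ✓  (m5,t4,i1)→finished(i1,t4) ✓
Counterexamples (restrictor triples failing the scope): 5.

5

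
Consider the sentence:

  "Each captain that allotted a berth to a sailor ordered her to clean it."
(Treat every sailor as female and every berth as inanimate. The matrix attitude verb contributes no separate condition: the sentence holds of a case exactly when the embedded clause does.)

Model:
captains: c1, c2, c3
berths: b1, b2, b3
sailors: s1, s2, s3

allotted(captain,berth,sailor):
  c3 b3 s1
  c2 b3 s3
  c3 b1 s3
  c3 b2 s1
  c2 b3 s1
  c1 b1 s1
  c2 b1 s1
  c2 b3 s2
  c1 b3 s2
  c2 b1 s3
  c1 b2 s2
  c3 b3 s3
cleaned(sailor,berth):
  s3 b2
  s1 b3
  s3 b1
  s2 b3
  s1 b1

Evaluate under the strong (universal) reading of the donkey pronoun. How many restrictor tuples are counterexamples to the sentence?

"her" takes "a sailor" as antecedent and "it" takes "a berth"; both are donkey pronouns co-varying with the restrictor.
Strong reading: for every (c,b,s) with allotted(c,b,s), cleaned(s,b).
Restrictor triples: (c1,b1,s1)→cleaned(s1,b1) ✓  (c1,b2,s2)→cleaned(s2,b2) ✗  (c1,b3,s2)→cleaned(s2,b3) ✓  (c2,b1,s1)→cleaned(s1,b1) ✓  (c2,b1,s3)→cleaned(s3,b1) ✓  (c2,b3,s1)→cleaned(s1,b3) ✓  (c2,b3,s2)→cleaned(s2,b3) ✓  (c2,b3,s3)→cleaned(s3,b3) ✗  (c3,b1,s3)→cleaned(s3,b1) ✓  (c3,b2,s1)→cleaned(s1,b2) ✗  (c3,b3,s1)→cleaned(s1,b3) ✓  (c3,b3,s3)→cleaned(s3,b3) ✗
Counterexamples (restrictor triples failing the scope): 4.

4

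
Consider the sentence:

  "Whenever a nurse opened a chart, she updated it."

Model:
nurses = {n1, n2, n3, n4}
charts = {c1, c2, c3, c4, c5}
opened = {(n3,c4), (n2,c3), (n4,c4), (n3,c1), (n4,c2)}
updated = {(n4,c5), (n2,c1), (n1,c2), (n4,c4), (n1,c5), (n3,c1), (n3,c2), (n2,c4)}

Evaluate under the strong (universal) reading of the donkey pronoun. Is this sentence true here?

"it" takes "a chart" as antecedent — a donkey pronoun bound across the clause boundary.
Strong reading: for every (n,c) with opened(n,c), updated(n,c).
Restrictor pairs: (n2,c3) ✗  (n3,c1) ✓  (n3,c4) ✗  (n4,c2) ✗  (n4,c4) ✓
Counterexample: (n2,c3) is in opened but fails the scope.

False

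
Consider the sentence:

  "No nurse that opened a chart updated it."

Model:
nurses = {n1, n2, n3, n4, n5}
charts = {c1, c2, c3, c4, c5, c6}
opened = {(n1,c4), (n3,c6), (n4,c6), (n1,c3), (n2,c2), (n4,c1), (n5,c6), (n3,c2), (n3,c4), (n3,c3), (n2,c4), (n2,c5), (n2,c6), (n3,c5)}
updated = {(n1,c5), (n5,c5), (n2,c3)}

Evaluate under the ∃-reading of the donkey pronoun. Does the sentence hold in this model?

"it" takes "a chart" as antecedent — a donkey pronoun bound across the clause boundary.
Truth condition: for no (n,c) with opened(n,c) does updated(n,c) hold.
Restrictor pairs — does the scope hold? (n1,c3):fails  (n1,c4):fails  (n2,c2):fails  (n2,c4):fails  (n2,c5):fails  (n2,c6):fails  (n3,c2):fails  (n3,c3):fails  (n3,c4):fails  (n3,c5):fails  (n3,c6):fails  (n4,c1):fails  (n4,c6):fails  (n5,c6):fails
Scope holds for no restrictor pair, so the sentence is true.

True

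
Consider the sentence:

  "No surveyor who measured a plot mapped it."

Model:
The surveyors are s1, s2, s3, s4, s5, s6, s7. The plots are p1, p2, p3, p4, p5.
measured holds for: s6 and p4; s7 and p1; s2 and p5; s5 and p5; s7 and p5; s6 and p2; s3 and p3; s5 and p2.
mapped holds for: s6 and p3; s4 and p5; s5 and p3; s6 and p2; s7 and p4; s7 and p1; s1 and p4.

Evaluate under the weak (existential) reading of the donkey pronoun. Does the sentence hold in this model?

"it" takes "a plot" as antecedent — a donkey pronoun bound across the clause boundary.
Truth condition: for no (s,p) with measured(s,p) does mapped(s,p) hold.
Restrictor pairs — does the scope hold? (s2,p5):fails  (s3,p3):fails  (s5,p2):fails  (s5,p5):fails  (s6,p2):holds  (s6,p4):fails  (s7,p1):holds  (s7,p5):fails
Scope holds for 2 pair(s), so the sentence is false.

False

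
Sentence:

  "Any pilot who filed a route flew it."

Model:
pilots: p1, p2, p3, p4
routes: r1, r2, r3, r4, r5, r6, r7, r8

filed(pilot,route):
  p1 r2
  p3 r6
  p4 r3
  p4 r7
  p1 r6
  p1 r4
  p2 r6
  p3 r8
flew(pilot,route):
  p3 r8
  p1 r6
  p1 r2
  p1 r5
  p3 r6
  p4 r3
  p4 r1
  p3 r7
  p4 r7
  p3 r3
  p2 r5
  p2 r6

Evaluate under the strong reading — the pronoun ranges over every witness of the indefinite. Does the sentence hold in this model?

False

"it" takes "a route" as antecedent — a donkey pronoun bound across the clause boundary.
Strong reading: for every (p,r) with filed(p,r), flew(p,r).
Restrictor pairs: (p1,r2) ✓  (p1,r4) ✗  (p1,r6) ✓  (p2,r6) ✓  (p3,r6) ✓  (p3,r8) ✓  (p4,r3) ✓  (p4,r7) ✓
Counterexample: (p1,r4) is in filed but fails the scope.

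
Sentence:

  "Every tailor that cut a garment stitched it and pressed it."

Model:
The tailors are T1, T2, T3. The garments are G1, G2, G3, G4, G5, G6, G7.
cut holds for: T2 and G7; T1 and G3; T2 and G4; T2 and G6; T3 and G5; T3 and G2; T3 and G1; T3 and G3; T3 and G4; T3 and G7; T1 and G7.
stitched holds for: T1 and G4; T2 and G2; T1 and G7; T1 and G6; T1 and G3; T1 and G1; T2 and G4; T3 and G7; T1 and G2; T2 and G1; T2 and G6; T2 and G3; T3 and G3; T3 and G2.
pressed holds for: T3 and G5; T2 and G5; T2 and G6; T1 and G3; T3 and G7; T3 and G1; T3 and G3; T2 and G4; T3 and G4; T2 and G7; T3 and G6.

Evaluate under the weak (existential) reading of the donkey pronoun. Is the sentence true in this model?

True

"it" takes "a garment" as antecedent — a donkey pronoun bound across the clause boundary.
Weak reading: every tailor t with some cut-garment has at least one cut-garment g such that stitched(t,g) ∧ pressed(t,g).
Per tailor: T1:✓  T2:✓  T3:✓
Every tailor in the restrictor has a witness.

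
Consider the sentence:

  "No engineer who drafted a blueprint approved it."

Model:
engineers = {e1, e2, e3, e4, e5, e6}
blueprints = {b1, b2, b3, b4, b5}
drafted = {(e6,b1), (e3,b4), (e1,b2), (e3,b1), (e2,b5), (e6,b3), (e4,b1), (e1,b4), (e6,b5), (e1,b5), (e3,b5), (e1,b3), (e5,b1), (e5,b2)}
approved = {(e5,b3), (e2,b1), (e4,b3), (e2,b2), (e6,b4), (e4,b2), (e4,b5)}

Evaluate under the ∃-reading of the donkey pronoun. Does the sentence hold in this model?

"it" takes "a blueprint" as antecedent — a donkey pronoun bound across the clause boundary.
Truth condition: for no (e,b) with drafted(e,b) does approved(e,b) hold.
Restrictor pairs — does the scope hold? (e1,b2):fails  (e1,b3):fails  (e1,b4):fails  (e1,b5):fails  (e2,b5):fails  (e3,b1):fails  (e3,b4):fails  (e3,b5):fails  (e4,b1):fails  (e5,b1):fails  (e5,b2):fails  (e6,b1):fails  (e6,b3):fails  (e6,b5):fails
Scope holds for no restrictor pair, so the sentence is true.

True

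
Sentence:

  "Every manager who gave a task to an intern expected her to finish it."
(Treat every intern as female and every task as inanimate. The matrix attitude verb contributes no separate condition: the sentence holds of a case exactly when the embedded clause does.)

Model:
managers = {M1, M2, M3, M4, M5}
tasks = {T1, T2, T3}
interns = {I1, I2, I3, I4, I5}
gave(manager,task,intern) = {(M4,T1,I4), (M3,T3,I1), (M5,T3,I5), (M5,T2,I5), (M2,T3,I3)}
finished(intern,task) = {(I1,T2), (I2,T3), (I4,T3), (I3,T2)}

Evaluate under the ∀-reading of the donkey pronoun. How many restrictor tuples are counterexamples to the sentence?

5

"her" takes "an intern" as antecedent and "it" takes "a task"; both are donkey pronouns co-varying with the restrictor.
Strong reading: for every (m,t,i) with gave(m,t,i), finished(i,t).
Restrictor triples: (M2,T3,I3)→finished(I3,T3) ✗  (M3,T3,I1)→finished(I1,T3) ✗  (M4,T1,I4)→finished(I4,T1) ✗  (M5,T2,I5)→finished(I5,T2) ✗  (M5,T3,I5)→finished(I5,T3) ✗
Counterexamples (restrictor triples failing the scope): 5.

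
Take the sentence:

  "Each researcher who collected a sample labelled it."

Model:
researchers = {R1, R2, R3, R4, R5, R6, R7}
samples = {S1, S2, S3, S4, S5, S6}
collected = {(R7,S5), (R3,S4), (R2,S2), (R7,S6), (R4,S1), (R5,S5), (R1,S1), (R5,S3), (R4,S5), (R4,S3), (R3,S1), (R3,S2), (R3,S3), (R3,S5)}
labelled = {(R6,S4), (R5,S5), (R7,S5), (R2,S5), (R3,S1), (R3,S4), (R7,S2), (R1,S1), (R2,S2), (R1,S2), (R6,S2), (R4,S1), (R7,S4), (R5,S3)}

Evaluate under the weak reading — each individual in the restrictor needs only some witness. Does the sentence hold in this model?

"it" takes "a sample" as antecedent — a donkey pronoun bound across the clause boundary.
Weak reading: every researcher r with some collected-sample has at least one collected-sample s such that labelled(r,s).
Per researcher: R1:✓  R2:✓  R3:✓  R4:✓  R5:✓  R7:✓
Every researcher in the restrictor has a witness.

True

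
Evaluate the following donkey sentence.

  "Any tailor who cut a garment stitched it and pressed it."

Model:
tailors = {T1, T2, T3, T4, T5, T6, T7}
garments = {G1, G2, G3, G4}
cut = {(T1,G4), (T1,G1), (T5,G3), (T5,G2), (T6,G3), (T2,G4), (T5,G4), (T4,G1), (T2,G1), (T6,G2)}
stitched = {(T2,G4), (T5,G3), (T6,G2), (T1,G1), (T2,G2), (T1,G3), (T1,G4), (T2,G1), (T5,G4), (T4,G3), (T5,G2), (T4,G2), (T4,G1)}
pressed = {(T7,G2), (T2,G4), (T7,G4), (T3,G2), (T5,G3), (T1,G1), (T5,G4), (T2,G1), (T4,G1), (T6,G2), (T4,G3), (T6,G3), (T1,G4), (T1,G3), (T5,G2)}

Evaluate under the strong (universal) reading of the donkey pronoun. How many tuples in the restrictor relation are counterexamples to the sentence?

"it" takes "a garment" as antecedent — a donkey pronoun bound across the clause boundary.
Strong reading: for every (t,g) with cut(t,g), stitched(t,g) ∧ pressed(t,g).
Restrictor pairs: (T1,G1) ✓  (T1,G4) ✓  (T2,G1) ✓  (T2,G4) ✓  (T4,G1) ✓  (T5,G2) ✓  (T5,G3) ✓  (T5,G4) ✓  (T6,G2) ✓  (T6,G3) ✗
Counterexamples (restrictor pairs failing the scope): 1.

1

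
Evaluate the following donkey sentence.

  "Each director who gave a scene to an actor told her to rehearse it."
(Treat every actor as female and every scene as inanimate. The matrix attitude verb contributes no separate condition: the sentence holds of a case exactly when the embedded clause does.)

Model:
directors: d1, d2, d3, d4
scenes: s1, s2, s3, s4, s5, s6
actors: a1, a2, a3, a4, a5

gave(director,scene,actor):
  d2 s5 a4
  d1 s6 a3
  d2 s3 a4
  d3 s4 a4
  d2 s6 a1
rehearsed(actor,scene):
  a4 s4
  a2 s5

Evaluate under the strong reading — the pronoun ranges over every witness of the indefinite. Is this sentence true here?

"her" takes "an actor" as antecedent and "it" takes "a scene"; both are donkey pronouns co-varying with the restrictor.
Strong reading: for every (d,s,a) with gave(d,s,a), rehearsed(a,s).
Restrictor triples: (d1,s6,a3)→rehearsed(a3,s6) ✗  (d2,s3,a4)→rehearsed(a4,s3) ✗  (d2,s5,a4)→rehearsed(a4,s5) ✗  (d2,s6,a1)→rehearsed(a1,s6) ✗  (d3,s4,a4)→rehearsed(a4,s4) ✓
Counterexample: (d1,s6,a3) — rehearsed(a3,s6) does not hold.

False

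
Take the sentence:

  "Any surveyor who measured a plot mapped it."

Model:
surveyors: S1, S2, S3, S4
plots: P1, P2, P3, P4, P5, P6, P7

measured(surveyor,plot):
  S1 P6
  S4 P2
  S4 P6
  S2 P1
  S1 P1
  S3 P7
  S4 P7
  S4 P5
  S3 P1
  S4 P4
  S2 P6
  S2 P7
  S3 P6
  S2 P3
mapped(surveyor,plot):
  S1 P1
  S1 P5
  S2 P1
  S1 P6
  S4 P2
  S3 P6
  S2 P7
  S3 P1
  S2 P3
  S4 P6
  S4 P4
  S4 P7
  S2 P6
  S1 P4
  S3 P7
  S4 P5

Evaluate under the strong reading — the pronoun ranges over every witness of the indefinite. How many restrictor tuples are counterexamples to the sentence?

0

"it" takes "a plot" as antecedent — a donkey pronoun bound across the clause boundary.
Strong reading: for every (s,p) with measured(s,p), mapped(s,p).
Restrictor pairs: (S1,P1) ✓  (S1,P6) ✓  (S2,P1) ✓  (S2,P3) ✓  (S2,P6) ✓  (S2,P7) ✓  (S3,P1) ✓  (S3,P6) ✓  (S3,P7) ✓  (S4,P2) ✓  (S4,P4) ✓  (S4,P5) ✓  (S4,P6) ✓  (S4,P7) ✓
Counterexamples (restrictor pairs failing the scope): 0.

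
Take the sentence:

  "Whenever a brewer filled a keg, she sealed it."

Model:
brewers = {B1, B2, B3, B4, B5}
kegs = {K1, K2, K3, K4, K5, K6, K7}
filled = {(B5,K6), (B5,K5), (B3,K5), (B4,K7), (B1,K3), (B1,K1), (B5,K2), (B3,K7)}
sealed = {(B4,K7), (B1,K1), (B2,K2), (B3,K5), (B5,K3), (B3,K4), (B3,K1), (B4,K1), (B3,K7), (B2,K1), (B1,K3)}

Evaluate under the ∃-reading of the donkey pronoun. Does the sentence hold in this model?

False

"it" takes "a keg" as antecedent — a donkey pronoun bound across the clause boundary.
Weak reading: every brewer b with some filled-keg has at least one filled-keg k such that sealed(b,k).
Per brewer: B1:✓  B3:✓  B4:✓  B5:✗
B5 has no witness among its filled-kegs.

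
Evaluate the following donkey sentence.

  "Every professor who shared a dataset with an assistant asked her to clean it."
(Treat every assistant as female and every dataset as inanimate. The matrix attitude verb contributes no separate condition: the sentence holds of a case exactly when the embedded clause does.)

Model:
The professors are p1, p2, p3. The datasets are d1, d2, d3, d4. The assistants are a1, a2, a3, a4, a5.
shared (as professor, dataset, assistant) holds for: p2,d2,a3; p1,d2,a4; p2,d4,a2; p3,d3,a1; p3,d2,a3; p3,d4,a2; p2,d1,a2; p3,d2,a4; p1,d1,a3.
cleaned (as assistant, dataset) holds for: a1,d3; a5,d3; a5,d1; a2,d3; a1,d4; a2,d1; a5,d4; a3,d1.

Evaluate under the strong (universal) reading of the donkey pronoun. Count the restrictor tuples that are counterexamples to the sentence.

"her" takes "an assistant" as antecedent and "it" takes "a dataset"; both are donkey pronouns co-varying with the restrictor.
Strong reading: for every (p,d,a) with shared(p,d,a), cleaned(a,d).
Restrictor triples: (p1,d1,a3)→cleaned(a3,d1) ✓  (p1,d2,a4)→cleaned(a4,d2) ✗  (p2,d1,a2)→cleaned(a2,d1) ✓  (p2,d2,a3)→cleaned(a3,d2) ✗  (p2,d4,a2)→cleaned(a2,d4) ✗  (p3,d2,a3)→cleaned(a3,d2) ✗  (p3,d2,a4)→cleaned(a4,d2) ✗  (p3,d3,a1)→cleaned(a1,d3) ✓  (p3,d4,a2)→cleaned(a2,d4) ✗
Counterexamples (restrictor triples failing the scope): 6.

6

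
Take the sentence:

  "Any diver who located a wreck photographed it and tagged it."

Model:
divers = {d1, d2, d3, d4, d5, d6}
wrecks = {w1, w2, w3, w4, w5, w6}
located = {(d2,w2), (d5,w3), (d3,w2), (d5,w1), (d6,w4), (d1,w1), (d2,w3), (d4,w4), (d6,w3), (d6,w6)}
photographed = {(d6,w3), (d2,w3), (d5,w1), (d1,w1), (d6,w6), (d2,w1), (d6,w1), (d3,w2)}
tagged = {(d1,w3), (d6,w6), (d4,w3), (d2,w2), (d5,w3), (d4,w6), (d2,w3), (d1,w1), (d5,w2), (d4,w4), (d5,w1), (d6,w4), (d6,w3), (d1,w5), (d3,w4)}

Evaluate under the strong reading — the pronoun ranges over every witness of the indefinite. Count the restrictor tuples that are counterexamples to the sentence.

"it" takes "a wreck" as antecedent — a donkey pronoun bound across the clause boundary.
Strong reading: for every (d,w) with located(d,w), photographed(d,w) ∧ tagged(d,w).
Restrictor pairs: (d1,w1) ✓  (d2,w2) ✗  (d2,w3) ✓  (d3,w2) ✗  (d4,w4) ✗  (d5,w1) ✓  (d5,w3) ✗  (d6,w3) ✓  (d6,w4) ✗  (d6,w6) ✓
Counterexamples (restrictor pairs failing the scope): 5.

5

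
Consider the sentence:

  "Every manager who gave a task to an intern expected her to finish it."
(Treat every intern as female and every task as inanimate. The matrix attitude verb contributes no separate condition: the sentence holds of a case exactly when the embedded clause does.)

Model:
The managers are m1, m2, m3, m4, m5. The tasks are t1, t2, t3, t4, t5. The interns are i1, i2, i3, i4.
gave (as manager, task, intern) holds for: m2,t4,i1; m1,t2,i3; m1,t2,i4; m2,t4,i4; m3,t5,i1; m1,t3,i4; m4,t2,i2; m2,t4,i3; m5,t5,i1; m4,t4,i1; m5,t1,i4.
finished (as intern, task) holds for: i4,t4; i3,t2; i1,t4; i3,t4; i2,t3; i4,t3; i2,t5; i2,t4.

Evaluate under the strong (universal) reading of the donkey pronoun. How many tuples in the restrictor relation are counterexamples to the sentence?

"her" takes "an intern" as antecedent and "it" takes "a task"; both are donkey pronouns co-varying with the restrictor.
Strong reading: for every (m,t,i) with gave(m,t,i), finished(i,t).
Restrictor triples: (m1,t2,i3)→finished(i3,t2) ✓  (m1,t2,i4)→finished(i4,t2) ✗  (m1,t3,i4)→finished(i4,t3) ✓  (m2,t4,i1)→finished(i1,t4) ✓  (m2,t4,i3)→finished(i3,t4) ✓  (m2,t4,i4)→finished(i4,t4) ✓  (m3,t5,i1)→finished(i1,t5) ✗  (m4,t2,i2)→finished(i2,t2) ✗  (m4,t4,i1)→finished(i1,t4) ✓  (m5,t1,i4)→finished(i4,t1) ✗  (m5,t5,i1)→finished(i1,t5) ✗
Counterexamples (restrictor triples failing the scope): 5.

5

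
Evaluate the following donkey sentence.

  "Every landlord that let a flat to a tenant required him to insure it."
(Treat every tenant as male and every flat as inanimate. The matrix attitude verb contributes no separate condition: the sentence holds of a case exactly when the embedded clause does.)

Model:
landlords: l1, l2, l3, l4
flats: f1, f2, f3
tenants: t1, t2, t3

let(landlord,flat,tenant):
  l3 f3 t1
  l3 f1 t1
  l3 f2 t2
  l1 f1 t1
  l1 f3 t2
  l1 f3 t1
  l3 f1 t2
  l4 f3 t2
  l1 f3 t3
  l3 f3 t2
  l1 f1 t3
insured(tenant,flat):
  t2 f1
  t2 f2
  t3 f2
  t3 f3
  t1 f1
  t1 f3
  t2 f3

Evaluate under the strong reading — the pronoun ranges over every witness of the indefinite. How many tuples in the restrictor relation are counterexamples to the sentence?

"him" takes "a tenant" as antecedent and "it" takes "a flat"; both are donkey pronouns co-varying with the restrictor.
Strong reading: for every (l,f,t) with let(l,f,t), insured(t,f).
Restrictor triples: (l1,f1,t1)→insured(t1,f1) ✓  (l1,f1,t3)→insured(t3,f1) ✗  (l1,f3,t1)→insured(t1,f3) ✓  (l1,f3,t2)→insured(t2,f3) ✓  (l1,f3,t3)→insured(t3,f3) ✓  (l3,f1,t1)→insured(t1,f1) ✓  (l3,f1,t2)→insured(t2,f1) ✓  (l3,f2,t2)→insured(t2,f2) ✓  (l3,f3,t1)→insured(t1,f3) ✓  (l3,f3,t2)→insured(t2,f3) ✓  (l4,f3,t2)→insured(t2,f3) ✓
Counterexamples (restrictor triples failing the scope): 1.

1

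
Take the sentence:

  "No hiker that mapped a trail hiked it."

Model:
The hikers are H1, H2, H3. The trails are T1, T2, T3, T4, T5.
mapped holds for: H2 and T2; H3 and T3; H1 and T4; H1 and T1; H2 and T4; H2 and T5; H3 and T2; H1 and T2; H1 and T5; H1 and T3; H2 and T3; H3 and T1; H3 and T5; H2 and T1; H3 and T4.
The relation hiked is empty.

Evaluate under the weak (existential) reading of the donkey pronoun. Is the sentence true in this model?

True

"it" takes "a trail" as antecedent — a donkey pronoun bound across the clause boundary.
Truth condition: for no (h,t) with mapped(h,t) does hiked(h,t) hold.
Restrictor pairs — does the scope hold? (H1,T1):fails  (H1,T2):fails  (H1,T3):fails  (H1,T4):fails  (H1,T5):fails  (H2,T1):fails  (H2,T2):fails  (H2,T3):fails  (H2,T4):fails  (H2,T5):fails  (H3,T1):fails  (H3,T2):fails  (H3,T3):fails  (H3,T4):fails  (H3,T5):fails
Scope holds for no restrictor pair, so the sentence is true.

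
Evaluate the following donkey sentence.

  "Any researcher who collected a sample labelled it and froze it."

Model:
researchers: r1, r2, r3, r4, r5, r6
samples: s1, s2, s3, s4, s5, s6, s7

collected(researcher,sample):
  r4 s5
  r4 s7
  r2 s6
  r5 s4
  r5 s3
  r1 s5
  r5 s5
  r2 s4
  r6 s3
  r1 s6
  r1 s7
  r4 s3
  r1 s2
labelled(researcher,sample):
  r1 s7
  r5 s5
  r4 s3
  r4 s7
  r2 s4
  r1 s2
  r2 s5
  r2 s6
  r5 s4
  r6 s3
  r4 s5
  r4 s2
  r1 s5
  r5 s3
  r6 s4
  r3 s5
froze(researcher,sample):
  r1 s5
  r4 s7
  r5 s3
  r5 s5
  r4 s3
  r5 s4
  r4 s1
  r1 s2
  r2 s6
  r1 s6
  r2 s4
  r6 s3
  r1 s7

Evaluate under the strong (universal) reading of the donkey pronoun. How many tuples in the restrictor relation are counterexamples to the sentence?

"it" takes "a sample" as antecedent — a donkey pronoun bound across the clause boundary.
Strong reading: for every (r,s) with collected(r,s), labelled(r,s) ∧ froze(r,s).
Restrictor pairs: (r1,s2) ✓  (r1,s5) ✓  (r1,s6) ✗  (r1,s7) ✓  (r2,s4) ✓  (r2,s6) ✓  (r4,s3) ✓  (r4,s5) ✗  (r4,s7) ✓  (r5,s3) ✓  (r5,s4) ✓  (r5,s5) ✓  (r6,s3) ✓
Counterexamples (restrictor pairs failing the scope): 2.

2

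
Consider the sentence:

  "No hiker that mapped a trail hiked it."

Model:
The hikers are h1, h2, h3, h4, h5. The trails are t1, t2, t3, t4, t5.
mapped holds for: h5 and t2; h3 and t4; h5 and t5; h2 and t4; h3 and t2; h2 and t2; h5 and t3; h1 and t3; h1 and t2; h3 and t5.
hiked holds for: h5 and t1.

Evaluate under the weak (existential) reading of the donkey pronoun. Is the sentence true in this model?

"it" takes "a trail" as antecedent — a donkey pronoun bound across the clause boundary.
Truth condition: for no (h,t) with mapped(h,t) does hiked(h,t) hold.
Restrictor pairs — does the scope hold? (h1,t2):fails  (h1,t3):fails  (h2,t2):fails  (h2,t4):fails  (h3,t2):fails  (h3,t4):fails  (h3,t5):fails  (h5,t2):fails  (h5,t3):fails  (h5,t5):fails
Scope holds for no restrictor pair, so the sentence is true.

True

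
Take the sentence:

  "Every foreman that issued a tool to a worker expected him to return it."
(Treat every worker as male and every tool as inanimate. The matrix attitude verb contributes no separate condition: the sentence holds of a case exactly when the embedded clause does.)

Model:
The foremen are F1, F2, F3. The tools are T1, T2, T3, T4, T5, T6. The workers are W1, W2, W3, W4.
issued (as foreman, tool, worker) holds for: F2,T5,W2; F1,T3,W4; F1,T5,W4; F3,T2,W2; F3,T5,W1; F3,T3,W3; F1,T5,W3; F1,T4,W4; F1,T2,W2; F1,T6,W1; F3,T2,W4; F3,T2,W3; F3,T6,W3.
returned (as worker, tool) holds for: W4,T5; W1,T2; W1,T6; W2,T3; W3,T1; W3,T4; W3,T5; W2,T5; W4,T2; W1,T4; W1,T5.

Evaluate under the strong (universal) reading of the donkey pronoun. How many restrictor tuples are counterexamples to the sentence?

"him" takes "a worker" as antecedent and "it" takes "a tool"; both are donkey pronouns co-varying with the restrictor.
Strong reading: for every (f,t,w) with issued(f,t,w), returned(w,t).
Restrictor triples: (F1,T2,W2)→returned(W2,T2) ✗  (F1,T3,W4)→returned(W4,T3) ✗  (F1,T4,W4)→returned(W4,T4) ✗  (F1,T5,W3)→returned(W3,T5) ✓  (F1,T5,W4)→returned(W4,T5) ✓  (F1,T6,W1)→returned(W1,T6) ✓  (F2,T5,W2)→returned(W2,T5) ✓  (F3,T2,W2)→returned(W2,T2) ✗  (F3,T2,W3)→returned(W3,T2) ✗  (F3,T2,W4)→returned(W4,T2) ✓  (F3,T3,W3)→returned(W3,T3) ✗  (F3,T5,W1)→returned(W1,T5) ✓  (F3,T6,W3)→returned(W3,T6) ✗
Counterexamples (restrictor triples failing the scope): 7.

7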